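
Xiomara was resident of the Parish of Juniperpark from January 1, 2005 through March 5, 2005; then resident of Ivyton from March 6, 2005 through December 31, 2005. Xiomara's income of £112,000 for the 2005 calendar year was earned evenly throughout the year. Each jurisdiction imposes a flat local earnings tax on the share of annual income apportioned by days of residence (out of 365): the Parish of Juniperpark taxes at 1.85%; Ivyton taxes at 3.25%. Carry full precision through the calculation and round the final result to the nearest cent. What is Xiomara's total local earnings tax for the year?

The Parish of Juniperpark, January 1 – March 5, 2005: 64 days → £112,000 × 1.85% × 64/365 = £363.3096
Ivyton, March 6 – December 31, 2005: 301 days → £112,000 × 3.25% × 301/365 = £3,001.7534
Total = £3,365.0630

£3,365.06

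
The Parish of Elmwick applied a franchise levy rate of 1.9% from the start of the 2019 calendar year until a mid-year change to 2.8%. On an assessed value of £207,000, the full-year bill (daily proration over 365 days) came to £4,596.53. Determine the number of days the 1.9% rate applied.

Let d = days at the first rate; then 365 − d days at the second rate.
£207,000 × [1.9%·d + 2.8%·(365−d)] / 365 = £4,596.53
Solving gives d = 235, so the new rate took effect on August 24, 2019.

235 days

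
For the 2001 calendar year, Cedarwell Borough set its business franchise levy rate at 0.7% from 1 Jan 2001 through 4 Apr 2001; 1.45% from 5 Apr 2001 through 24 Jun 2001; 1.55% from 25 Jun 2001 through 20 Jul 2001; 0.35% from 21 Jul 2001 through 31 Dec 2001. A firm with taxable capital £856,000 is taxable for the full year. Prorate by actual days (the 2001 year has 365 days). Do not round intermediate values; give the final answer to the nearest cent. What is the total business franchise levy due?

£6,588.85

1 Jan – 4 Apr 2001: 94 days at 0.7% → £856,000 × 0.7% × 94/365 = £1,543.1452
5 Apr – 24 Jun 2001: 81 days at 1.45% → £856,000 × 1.45% × 81/365 = £2,754.4438
25 Jun – 20 Jul 2001: 26 days at 1.55% → £856,000 × 1.55% × 26/365 = £945.1178
21 Jul – 31 Dec 2001: 164 days at 0.35% → £856,000 × 0.35% × 164/365 = £1,346.1479
Total = £6,588.8548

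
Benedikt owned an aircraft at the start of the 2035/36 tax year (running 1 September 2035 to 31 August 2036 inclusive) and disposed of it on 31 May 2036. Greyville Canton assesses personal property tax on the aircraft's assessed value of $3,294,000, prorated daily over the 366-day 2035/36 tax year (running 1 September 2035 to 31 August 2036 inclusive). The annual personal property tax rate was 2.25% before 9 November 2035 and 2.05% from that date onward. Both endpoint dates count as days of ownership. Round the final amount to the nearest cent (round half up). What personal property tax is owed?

$51,795.00

1 September – 8 November 2035: 69 days at 2.25% → $3,294,000 × 2.25% × 69/366 = $13,972.5000
9 November 2035 – 31 May 2036: 205 days at 2.05% → $3,294,000 × 2.05% × 205/366 = $37,822.5000
Total = $51,795.0000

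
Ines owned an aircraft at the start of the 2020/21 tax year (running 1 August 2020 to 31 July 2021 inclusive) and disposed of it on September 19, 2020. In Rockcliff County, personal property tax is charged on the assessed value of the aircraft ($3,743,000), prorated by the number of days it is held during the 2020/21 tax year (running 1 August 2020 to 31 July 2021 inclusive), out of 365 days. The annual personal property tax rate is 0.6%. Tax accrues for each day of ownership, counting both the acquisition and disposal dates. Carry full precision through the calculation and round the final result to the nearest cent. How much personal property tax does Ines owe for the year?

Days held (August 1 – September 19, 2020): 50 out of 365
Tax = $3,743,000 × 0.6% × 50/365 = $3,076.4384

$3,076.44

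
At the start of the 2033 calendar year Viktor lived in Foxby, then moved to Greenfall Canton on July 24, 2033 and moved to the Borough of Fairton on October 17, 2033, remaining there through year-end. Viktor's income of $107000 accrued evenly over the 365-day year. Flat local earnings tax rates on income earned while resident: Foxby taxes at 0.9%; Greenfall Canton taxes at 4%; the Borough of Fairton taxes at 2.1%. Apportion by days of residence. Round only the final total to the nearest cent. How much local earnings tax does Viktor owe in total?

Foxby, January 1 – July 23, 2033: 204 days → $107000 × 0.9% × 204/365 = $538.2247
Greenfall Canton, July 24 – October 16, 2033: 85 days → $107000 × 4% × 85/365 = $996.7123
The Borough of Fairton, October 17 – December 31, 2033: 76 days → $107000 × 2.1% × 76/365 = $467.8685
Total = $2002.8055

$2002.81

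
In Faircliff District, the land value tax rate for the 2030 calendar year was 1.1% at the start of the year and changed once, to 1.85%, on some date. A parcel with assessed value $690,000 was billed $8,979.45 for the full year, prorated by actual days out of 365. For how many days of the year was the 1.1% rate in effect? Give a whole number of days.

267 days

Let d = days at the first rate; then 365 − d days at the second rate.
$690,000 × [1.1%·d + 1.85%·(365−d)] / 365 = $8,979.45
Solving gives d = 267, so the new rate took effect on September 25, 2030.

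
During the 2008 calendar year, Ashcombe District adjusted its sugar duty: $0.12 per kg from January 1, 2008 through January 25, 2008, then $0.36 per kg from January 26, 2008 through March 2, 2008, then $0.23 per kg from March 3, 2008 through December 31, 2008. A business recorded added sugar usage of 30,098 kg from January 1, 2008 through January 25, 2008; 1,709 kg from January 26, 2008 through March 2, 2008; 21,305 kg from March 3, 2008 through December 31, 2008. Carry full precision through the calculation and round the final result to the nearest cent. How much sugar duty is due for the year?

January 1 – January 25, 2008: 30,098 kg at $0.12/kg → $3,611.76
January 26 – March 2, 2008: 1,709 kg at $0.36/kg → $615.24
March 3 – December 31, 2008: 21,305 kg at $0.23/kg → $4,900.15

$9,127.15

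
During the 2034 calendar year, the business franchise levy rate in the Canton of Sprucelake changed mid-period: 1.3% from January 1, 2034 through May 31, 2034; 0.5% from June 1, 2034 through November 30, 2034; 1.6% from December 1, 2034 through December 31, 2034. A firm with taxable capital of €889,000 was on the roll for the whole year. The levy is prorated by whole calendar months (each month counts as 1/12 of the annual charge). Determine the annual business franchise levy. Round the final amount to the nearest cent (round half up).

January 1 – May 31, 2034: 5 months at 1.3% → €889,000 × 1.3% × 5/12 = €4,815.4167
June 1 – November 30, 2034: 6 months at 0.5% → €889,000 × 0.5% × 6/12 = €2,222.5000
December 1 – December 31, 2034: 1 month at 1.6% → €889,000 × 1.6% × 1/12 = €1,185.3333
Total = €8,223.2500

€8,223.25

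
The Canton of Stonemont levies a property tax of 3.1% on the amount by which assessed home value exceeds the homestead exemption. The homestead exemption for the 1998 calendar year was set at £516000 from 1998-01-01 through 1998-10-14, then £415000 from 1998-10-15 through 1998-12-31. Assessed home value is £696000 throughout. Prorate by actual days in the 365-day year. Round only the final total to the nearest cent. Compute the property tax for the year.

£6249.09

1998-01-01 to 1998-10-14: 287 days, exemption £516000 → (£696000 − £516000) × 3.1% × 287/365 = £4387.5616
1998-10-15 to 1998-12-31: 78 days, exemption £415000 → (£696000 − £415000) × 3.1% × 78/365 = £1861.5288
Total = £6249.0904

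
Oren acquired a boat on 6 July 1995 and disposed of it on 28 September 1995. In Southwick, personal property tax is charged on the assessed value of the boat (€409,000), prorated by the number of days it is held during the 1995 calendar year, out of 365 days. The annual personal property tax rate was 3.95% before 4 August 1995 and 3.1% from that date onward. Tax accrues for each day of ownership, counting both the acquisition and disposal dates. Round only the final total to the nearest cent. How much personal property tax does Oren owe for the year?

6 July – 3 August 1995: 29 days at 3.95% → €409,000 × 3.95% × 29/365 = €1,283.5877
4 August – 28 September 1995: 56 days at 3.1% → €409,000 × 3.1% × 56/365 = €1,945.2712
Total = €3,228.8589

€3,228.86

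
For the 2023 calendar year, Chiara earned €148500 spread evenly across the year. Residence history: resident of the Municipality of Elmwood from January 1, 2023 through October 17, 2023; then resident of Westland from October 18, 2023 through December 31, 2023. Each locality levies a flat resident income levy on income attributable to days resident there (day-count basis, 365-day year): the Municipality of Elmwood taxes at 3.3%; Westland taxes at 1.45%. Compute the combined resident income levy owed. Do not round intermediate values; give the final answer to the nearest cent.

The Municipality of Elmwood, January 1 – October 17, 2023: 290 days → €148500 × 3.3% × 290/365 = €3893.5479
Westland, October 18 – December 31, 2023: 75 days → €148500 × 1.45% × 75/365 = €442.4486
Total = €4335.9966

€4336.00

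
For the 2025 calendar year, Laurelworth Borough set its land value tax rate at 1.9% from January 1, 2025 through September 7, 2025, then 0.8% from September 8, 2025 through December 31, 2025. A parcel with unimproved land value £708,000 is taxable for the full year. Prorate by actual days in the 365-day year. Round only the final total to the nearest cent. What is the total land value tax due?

January 1 – September 7, 2025: 250 days at 1.9% → £708,000 × 1.9% × 250/365 = £9,213.6986
September 8 – December 31, 2025: 115 days at 0.8% → £708,000 × 0.8% × 115/365 = £1,784.5479
Total = £10,998.2466

£10,998.25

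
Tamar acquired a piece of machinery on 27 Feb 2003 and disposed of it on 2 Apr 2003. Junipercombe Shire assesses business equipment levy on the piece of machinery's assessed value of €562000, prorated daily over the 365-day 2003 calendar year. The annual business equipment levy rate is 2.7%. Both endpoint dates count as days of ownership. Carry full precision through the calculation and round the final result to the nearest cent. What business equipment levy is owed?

€1455.04

Days held (27 Feb – 2 Apr 2003): 35 out of 365
Tax = €562000 × 2.7% × 35/365 = €1455.0411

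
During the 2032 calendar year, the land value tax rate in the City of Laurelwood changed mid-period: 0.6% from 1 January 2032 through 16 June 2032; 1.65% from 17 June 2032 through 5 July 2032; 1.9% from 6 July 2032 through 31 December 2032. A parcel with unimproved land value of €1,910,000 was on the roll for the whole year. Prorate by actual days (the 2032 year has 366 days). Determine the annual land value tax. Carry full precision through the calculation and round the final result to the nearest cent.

€24,644.74

1 January – 16 June 2032: 168 days at 0.6% → €1,910,000 × 0.6% × 168/366 = €5,260.3279
17 June – 5 July 2032: 19 days at 1.65% → €1,910,000 × 1.65% × 19/366 = €1,636.0246
6 July – 31 December 2032: 179 days at 1.9% → €1,910,000 × 1.9% × 179/366 = €17,748.3880
Total = €24,644.7404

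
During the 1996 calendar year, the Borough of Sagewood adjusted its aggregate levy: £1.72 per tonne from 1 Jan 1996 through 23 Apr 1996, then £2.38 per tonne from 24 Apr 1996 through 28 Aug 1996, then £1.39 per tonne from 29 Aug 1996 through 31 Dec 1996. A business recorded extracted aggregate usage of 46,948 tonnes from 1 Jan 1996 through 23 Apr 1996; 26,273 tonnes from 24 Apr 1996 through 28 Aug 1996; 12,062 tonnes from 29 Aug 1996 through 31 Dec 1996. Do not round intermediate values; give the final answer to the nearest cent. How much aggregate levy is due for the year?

1 Jan – 23 Apr 1996: 46,948 tonnes at £1.72/tonne → £80,750.56
24 Apr – 28 Aug 1996: 26,273 tonnes at £2.38/tonne → £62,529.74
29 Aug – 31 Dec 1996: 12,062 tonnes at £1.39/tonne → £16,766.18

£160,046.48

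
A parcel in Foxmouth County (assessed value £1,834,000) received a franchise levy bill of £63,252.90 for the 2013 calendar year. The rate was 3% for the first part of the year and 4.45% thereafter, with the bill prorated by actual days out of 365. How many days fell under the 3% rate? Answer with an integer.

Let d = days at the first rate; then 365 − d days at the second rate.
£1,834,000 × [3%·d + 4.45%·(365−d)] / 365 = £63,252.90
Solving gives d = 252, so the new rate took effect on September 10, 2013.

252 days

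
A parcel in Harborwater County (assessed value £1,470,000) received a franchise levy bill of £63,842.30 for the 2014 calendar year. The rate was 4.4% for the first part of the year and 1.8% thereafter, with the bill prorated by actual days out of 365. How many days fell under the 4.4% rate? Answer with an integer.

357 days

Let d = days at the first rate; then 365 − d days at the second rate.
£1,470,000 × [4.4%·d + 1.8%·(365−d)] / 365 = £63,842.30
Solving gives d = 357, so the new rate took effect on December 24, 2014.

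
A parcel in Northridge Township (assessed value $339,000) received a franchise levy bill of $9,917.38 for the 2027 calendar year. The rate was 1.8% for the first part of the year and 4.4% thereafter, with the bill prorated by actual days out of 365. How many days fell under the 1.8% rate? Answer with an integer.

Let d = days at the first rate; then 365 − d days at the second rate.
$339,000 × [1.8%·d + 4.4%·(365−d)] / 365 = $9,917.38
Solving gives d = 207, so the new rate took effect on 27 Jul 2027.

207 days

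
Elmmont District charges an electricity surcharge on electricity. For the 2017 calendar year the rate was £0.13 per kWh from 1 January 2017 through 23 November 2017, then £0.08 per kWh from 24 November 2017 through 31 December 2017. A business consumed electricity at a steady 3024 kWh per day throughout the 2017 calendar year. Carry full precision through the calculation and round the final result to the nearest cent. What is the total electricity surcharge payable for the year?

1 January – 23 November 2017: 327 days × 3024 kWh/day = 988,848 kWh at £0.13/kWh → £128,550.24
24 November – 31 December 2017: 38 days × 3024 kWh/day = 114,912 kWh at £0.08/kWh → £9,192.96

£137,743.20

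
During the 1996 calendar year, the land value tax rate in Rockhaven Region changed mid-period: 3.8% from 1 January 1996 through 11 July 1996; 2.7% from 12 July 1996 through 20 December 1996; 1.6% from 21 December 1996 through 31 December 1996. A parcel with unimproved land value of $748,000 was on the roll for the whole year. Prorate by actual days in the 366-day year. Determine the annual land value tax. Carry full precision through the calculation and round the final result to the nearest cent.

1 January – 11 July 1996: 193 days at 3.8% → $748,000 × 3.8% × 193/366 = $14,988.6120
12 July – 20 December 1996: 162 days at 2.7% → $748,000 × 2.7% × 162/366 = $8,939.2131
21 December – 31 December 1996: 11 days at 1.6% → $748,000 × 1.6% × 11/366 = $359.6940
Total = $24,287.5191

$24,287.52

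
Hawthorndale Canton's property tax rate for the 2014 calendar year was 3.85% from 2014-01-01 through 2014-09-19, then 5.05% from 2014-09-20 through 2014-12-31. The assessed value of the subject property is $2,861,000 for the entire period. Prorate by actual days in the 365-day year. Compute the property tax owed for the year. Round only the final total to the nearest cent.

$119,836.71

2014-01-01 to 2014-09-19: 262 days at 3.85% → $2,861,000 × 3.85% × 262/365 = $79,065.4986
2014-09-20 to 2014-12-31: 103 days at 5.05% → $2,861,000 × 5.05% × 103/365 = $40,771.2096
Total = $119,836.7082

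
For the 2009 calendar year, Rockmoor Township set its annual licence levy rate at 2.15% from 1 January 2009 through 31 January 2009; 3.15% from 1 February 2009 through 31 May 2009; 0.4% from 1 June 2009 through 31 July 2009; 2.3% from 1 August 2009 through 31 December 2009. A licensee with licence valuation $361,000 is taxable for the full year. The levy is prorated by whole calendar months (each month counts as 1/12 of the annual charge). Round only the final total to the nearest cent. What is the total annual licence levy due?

1 January – 31 January 2009: 1 month at 2.15% → $361,000 × 2.15% × 1/12 = $646.7917
1 February – 31 May 2009: 4 months at 3.15% → $361,000 × 3.15% × 4/12 = $3,790.5000
1 June – 31 July 2009: 2 months at 0.4% → $361,000 × 0.4% × 2/12 = $240.6667
1 August – 31 December 2009: 5 months at 2.3% → $361,000 × 2.3% × 5/12 = $3,459.5833
Total = $8,137.5417

$8,137.54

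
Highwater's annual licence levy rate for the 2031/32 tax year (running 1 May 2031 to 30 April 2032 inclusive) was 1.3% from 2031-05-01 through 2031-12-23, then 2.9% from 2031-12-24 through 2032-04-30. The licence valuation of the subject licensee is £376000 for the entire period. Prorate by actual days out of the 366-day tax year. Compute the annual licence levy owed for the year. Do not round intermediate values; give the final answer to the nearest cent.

£7008.39

2031-05-01 to 2031-12-23: 237 days at 1.3% → £376000 × 1.3% × 237/366 = £3165.1803
2031-12-24 to 2032-04-30: 129 days at 2.9% → £376000 × 2.9% × 129/366 = £3843.2131
Total = £7008.3934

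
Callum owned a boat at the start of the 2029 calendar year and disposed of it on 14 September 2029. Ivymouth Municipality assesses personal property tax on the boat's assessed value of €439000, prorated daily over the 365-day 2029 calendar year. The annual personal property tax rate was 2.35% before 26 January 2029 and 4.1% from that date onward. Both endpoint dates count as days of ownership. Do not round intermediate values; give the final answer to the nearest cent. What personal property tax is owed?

€12147.07

1 January – 25 January 2029: 25 days at 2.35% → €439000 × 2.35% × 25/365 = €706.6096
26 January – 14 September 2029: 232 days at 4.1% → €439000 × 4.1% × 232/365 = €11440.4603
Total = €12147.0699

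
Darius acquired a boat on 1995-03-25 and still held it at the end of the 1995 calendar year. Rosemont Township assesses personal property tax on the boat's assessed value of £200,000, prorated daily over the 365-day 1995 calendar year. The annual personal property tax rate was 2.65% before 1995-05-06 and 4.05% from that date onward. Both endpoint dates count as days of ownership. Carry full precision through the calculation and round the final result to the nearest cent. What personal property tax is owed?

1995-03-25 to 1995-05-05: 42 days at 2.65% → £200,000 × 2.65% × 42/365 = £609.8630
1995-05-06 to 1995-12-31: 240 days at 4.05% → £200,000 × 4.05% × 240/365 = £5,326.0274
Total = £5,935.8904

£5,935.89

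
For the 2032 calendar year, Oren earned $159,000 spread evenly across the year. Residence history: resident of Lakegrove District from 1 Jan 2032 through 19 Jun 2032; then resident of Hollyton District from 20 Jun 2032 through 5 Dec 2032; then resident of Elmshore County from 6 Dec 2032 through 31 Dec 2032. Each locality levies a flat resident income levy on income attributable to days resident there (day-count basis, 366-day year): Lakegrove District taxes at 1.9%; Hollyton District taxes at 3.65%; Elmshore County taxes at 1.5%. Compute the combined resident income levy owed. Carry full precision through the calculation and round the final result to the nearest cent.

$4,260.64

Lakegrove District, 1 Jan – 19 Jun 2032: 171 days → $159,000 × 1.9% × 171/366 = $1,411.4508
Hollyton District, 20 Jun – 5 Dec 2032: 169 days → $159,000 × 3.65% × 169/366 = $2,679.7582
Elmshore County, 6 Dec – 31 Dec 2032: 26 days → $159,000 × 1.5% × 26/366 = $169.4262
Total = $4,260.6352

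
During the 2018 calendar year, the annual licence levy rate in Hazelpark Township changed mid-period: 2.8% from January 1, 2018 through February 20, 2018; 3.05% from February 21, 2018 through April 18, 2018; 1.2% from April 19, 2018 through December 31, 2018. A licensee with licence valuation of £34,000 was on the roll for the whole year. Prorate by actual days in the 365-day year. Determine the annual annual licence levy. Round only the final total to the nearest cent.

£582.24

January 1 – February 20, 2018: 51 days at 2.8% → £34,000 × 2.8% × 51/365 = £133.0192
February 21 – April 18, 2018: 57 days at 3.05% → £34,000 × 3.05% × 57/365 = £161.9425
April 19 – December 31, 2018: 257 days at 1.2% → £34,000 × 1.2% × 257/365 = £287.2767
Total = £582.2384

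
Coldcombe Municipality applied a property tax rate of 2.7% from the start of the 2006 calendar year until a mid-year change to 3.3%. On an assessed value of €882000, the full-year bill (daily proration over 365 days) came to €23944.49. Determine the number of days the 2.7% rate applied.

356 days

Let d = days at the first rate; then 365 − d days at the second rate.
€882000 × [2.7%·d + 3.3%·(365−d)] / 365 = €23944.49
Solving gives d = 356, so the new rate took effect on December 23, 2006.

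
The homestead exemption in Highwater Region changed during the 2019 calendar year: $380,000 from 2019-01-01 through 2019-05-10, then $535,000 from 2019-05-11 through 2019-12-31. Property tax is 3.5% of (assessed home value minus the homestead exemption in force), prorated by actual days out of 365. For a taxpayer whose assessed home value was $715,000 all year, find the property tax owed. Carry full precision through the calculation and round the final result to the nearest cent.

2019-01-01 to 2019-05-10: 130 days, exemption $380,000 → ($715,000 − $380,000) × 3.5% × 130/365 = $4,176.0274
2019-05-11 to 2019-12-31: 235 days, exemption $535,000 → ($715,000 − $535,000) × 3.5% × 235/365 = $4,056.1644
Total = $8,232.1918

$8,232.19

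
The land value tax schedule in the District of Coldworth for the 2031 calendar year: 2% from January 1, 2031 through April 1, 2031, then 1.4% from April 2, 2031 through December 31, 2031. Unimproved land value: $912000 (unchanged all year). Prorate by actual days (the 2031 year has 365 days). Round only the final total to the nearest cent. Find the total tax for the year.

January 1 – April 1, 2031: 91 days at 2% → $912000 × 2% × 91/365 = $4547.5068
April 2 – December 31, 2031: 274 days at 1.4% → $912000 × 1.4% × 274/365 = $9584.7452
Total = $14132.2521

$14132.25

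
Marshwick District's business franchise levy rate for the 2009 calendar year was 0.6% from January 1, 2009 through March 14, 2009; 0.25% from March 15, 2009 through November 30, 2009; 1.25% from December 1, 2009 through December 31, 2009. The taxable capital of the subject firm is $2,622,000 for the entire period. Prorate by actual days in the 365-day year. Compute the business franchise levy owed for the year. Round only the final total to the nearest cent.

$10,617.30

January 1 – March 14, 2009: 73 days at 0.6% → $2,622,000 × 0.6% × 73/365 = $3,146.4000
March 15 – November 30, 2009: 261 days at 0.25% → $2,622,000 × 0.25% × 261/365 = $4,687.2740
December 1 – December 31, 2009: 31 days at 1.25% → $2,622,000 × 1.25% × 31/365 = $2,783.6301
Total = $10,617.3041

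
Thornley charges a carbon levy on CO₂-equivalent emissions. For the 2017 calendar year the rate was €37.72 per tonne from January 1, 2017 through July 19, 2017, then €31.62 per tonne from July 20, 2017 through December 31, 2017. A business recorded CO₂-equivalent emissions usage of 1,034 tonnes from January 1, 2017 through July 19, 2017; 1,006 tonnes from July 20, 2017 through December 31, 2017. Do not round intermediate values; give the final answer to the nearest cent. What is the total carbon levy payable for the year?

€70,812.20

January 1 – July 19, 2017: 1,034 tonnes at €37.72/tonne → €39,002.48
July 20 – December 31, 2017: 1,006 tonnes at €31.62/tonne → €31,809.72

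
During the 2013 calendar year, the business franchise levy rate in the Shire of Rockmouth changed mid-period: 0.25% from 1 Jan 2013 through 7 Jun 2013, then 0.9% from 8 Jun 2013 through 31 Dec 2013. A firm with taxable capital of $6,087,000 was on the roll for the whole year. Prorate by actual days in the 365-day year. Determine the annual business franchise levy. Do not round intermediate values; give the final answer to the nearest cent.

$37,656.02

1 Jan – 7 Jun 2013: 158 days at 0.25% → $6,087,000 × 0.25% × 158/365 = $6,587.3014
8 Jun – 31 Dec 2013: 207 days at 0.9% → $6,087,000 × 0.9% × 207/365 = $31,068.7151
Total = $37,656.0164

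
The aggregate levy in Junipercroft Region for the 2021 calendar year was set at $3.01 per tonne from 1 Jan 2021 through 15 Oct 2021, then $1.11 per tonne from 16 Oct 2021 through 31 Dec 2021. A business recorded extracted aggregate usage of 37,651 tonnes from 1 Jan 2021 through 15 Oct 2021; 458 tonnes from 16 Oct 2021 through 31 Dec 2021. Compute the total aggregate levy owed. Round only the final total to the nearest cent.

$113837.89

1 Jan – 15 Oct 2021: 37,651 tonnes at $3.01/tonne → $113329.51
16 Oct – 31 Dec 2021: 458 tonnes at $1.11/tonne → $508.38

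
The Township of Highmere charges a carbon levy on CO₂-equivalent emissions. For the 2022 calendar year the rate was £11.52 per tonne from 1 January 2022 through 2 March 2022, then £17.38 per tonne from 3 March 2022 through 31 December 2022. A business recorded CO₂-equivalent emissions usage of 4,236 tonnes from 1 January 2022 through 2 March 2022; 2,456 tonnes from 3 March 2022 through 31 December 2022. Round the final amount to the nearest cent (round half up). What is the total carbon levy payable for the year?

1 January – 2 March 2022: 4,236 tonnes at £11.52/tonne → £48,798.72
3 March – 31 December 2022: 2,456 tonnes at £17.38/tonne → £42,685.28

£91,484.00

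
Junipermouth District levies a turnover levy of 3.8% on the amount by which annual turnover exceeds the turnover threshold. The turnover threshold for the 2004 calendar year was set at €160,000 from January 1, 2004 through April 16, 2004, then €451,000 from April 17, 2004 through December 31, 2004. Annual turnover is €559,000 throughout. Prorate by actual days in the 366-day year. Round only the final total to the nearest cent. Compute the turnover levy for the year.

January 1 – April 16, 2004: 107 days, exemption €160,000 → (€559,000 − €160,000) × 3.8% × 107/366 = €4,432.6066
April 17 – December 31, 2004: 259 days, exemption €451,000 → (€559,000 − €451,000) × 3.8% × 259/366 = €2,904.1967
Total = €7,336.8033

€7,336.80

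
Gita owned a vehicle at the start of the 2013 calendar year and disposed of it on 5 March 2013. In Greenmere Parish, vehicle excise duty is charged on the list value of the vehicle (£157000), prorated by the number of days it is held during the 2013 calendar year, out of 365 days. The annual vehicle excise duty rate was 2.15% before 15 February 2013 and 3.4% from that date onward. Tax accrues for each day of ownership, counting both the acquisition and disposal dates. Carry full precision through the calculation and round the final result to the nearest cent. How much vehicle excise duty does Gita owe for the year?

1 January – 14 February 2013: 45 days at 2.15% → £157000 × 2.15% × 45/365 = £416.1575
15 February – 5 March 2013: 19 days at 3.4% → £157000 × 3.4% × 19/365 = £277.8685
Total = £694.0260

£694.03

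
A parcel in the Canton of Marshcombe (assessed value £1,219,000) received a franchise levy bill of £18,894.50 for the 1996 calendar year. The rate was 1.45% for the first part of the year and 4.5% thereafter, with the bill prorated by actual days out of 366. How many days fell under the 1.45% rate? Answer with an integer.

Let d = days at the first rate; then 366 − d days at the second rate.
£1,219,000 × [1.45%·d + 4.5%·(366−d)] / 366 = £18,894.50
Solving gives d = 354, so the new rate took effect on 20 Dec 1996.

354 days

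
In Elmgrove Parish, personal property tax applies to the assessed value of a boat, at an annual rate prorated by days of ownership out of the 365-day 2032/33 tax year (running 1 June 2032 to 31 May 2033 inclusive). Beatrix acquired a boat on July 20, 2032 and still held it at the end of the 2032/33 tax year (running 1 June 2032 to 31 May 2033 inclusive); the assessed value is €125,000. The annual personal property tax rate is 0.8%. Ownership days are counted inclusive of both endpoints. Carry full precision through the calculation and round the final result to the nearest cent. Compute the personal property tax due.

Days held (July 20, 2032 – May 31, 2033): 316 out of 365
Tax = €125,000 × 0.8% × 316/365 = €865.7534

€865.75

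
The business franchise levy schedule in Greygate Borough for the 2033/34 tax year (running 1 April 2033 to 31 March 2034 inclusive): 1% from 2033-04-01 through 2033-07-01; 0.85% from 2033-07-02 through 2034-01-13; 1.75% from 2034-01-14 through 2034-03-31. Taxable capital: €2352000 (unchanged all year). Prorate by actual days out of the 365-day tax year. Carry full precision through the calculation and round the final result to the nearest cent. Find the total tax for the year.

€25346.83

2033-04-01 to 2033-07-01: 92 days at 1% → €2352000 × 1% × 92/365 = €5928.3288
2033-07-02 to 2034-01-13: 196 days at 0.85% → €2352000 × 0.85% × 196/365 = €10735.4301
2034-01-14 to 2034-03-31: 77 days at 1.75% → €2352000 × 1.75% × 77/365 = €8683.0685
Total = €25346.8274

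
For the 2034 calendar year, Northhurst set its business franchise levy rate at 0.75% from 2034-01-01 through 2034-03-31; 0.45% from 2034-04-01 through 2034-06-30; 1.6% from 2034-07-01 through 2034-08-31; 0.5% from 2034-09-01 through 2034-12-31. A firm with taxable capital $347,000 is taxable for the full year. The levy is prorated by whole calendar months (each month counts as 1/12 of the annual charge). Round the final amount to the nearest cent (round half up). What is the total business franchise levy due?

2034-01-01 to 2034-03-31: 3 months at 0.75% → $347,000 × 0.75% × 3/12 = $650.6250
2034-04-01 to 2034-06-30: 3 months at 0.45% → $347,000 × 0.45% × 3/12 = $390.3750
2034-07-01 to 2034-08-31: 2 months at 1.6% → $347,000 × 1.6% × 2/12 = $925.3333
2034-09-01 to 2034-12-31: 4 months at 0.5% → $347,000 × 0.5% × 4/12 = $578.3333
Total = $2,544.6667

$2,544.67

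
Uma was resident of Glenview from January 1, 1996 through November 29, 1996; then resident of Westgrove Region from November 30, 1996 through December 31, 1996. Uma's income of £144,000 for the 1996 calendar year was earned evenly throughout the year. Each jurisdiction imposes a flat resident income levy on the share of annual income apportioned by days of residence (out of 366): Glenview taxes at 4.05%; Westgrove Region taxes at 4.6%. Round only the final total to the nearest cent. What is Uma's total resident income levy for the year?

£5,901.25

Glenview, January 1 – November 29, 1996: 334 days → £144,000 × 4.05% × 334/366 = £5,322.0984
Westgrove Region, November 30 – December 31, 1996: 32 days → £144,000 × 4.6% × 32/366 = £579.1475
Total = £5,901.2459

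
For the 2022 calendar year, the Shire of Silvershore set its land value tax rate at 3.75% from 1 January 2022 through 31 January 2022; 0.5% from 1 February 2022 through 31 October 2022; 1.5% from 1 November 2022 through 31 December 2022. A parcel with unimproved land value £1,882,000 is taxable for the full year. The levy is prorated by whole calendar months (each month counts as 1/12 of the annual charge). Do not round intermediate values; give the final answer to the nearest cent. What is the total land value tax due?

£17,643.75

1 January – 31 January 2022: 1 month at 3.75% → £1,882,000 × 3.75% × 1/12 = £5,881.2500
1 February – 31 October 2022: 9 months at 0.5% → £1,882,000 × 0.5% × 9/12 = £7,057.5000
1 November – 31 December 2022: 2 months at 1.5% → £1,882,000 × 1.5% × 2/12 = £4,705.0000
Total = £17,643.7500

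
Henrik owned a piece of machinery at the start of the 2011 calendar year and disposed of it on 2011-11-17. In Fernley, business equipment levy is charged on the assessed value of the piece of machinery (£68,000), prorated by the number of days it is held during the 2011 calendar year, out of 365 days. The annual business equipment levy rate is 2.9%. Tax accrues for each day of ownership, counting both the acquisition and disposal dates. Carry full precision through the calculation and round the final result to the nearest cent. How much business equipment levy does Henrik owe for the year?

Days held (2011-01-01 to 2011-11-17): 321 out of 365
Tax = £68,000 × 2.9% × 321/365 = £1,734.2795

£1,734.28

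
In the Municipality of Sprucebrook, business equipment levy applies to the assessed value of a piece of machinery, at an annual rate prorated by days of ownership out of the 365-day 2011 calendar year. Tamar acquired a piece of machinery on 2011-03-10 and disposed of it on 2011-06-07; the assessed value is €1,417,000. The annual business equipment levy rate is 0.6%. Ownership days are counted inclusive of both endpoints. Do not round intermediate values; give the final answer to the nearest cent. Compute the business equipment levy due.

Days held (2011-03-10 to 2011-06-07): 90 out of 365
Tax = €1,417,000 × 0.6% × 90/365 = €2,096.3836

€2,096.38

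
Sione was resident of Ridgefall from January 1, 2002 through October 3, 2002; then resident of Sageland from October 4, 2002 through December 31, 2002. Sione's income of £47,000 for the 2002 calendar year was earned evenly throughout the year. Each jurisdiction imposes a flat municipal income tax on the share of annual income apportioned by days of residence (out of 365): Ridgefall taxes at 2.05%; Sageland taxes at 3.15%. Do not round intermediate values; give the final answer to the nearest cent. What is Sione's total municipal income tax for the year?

Ridgefall, January 1 – October 3, 2002: 276 days → £47,000 × 2.05% × 276/365 = £728.5644
Sageland, October 4 – December 31, 2002: 89 days → £47,000 × 3.15% × 89/365 = £360.9986
Total = £1,089.5630

£1,089.56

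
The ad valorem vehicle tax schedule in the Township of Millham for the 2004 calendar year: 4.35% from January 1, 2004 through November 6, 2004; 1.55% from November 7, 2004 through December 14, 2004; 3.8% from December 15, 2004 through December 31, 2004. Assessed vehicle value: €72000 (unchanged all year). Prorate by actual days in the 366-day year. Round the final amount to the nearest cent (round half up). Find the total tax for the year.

€2904.30

January 1 – November 6, 2004: 311 days at 4.35% → €72000 × 4.35% × 311/366 = €2661.3443
November 7 – December 14, 2004: 38 days at 1.55% → €72000 × 1.55% × 38/366 = €115.8689
December 15 – December 31, 2004: 17 days at 3.8% → €72000 × 3.8% × 17/366 = €127.0820
Total = €2904.2951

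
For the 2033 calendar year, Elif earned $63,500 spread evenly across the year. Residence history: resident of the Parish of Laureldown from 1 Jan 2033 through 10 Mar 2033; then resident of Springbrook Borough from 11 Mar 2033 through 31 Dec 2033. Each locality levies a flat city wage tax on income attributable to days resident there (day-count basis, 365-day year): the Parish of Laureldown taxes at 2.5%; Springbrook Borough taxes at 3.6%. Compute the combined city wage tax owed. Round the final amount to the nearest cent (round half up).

The Parish of Laureldown, 1 Jan – 10 Mar 2033: 69 days → $63,500 × 2.5% × 69/365 = $300.1027
Springbrook Borough, 11 Mar – 31 Dec 2033: 296 days → $63,500 × 3.6% × 296/365 = $1,853.8521
Total = $2,153.9548

$2,153.95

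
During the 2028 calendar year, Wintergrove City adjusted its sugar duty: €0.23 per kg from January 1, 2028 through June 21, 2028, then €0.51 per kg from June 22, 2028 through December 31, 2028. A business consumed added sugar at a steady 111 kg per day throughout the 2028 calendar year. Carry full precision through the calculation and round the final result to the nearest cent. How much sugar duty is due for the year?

€15342.42

January 1 – June 21, 2028: 173 days × 111 kg/day = 19,203 kg at €0.23/kg → €4416.69
June 22 – December 31, 2028: 193 days × 111 kg/day = 21,423 kg at €0.51/kg → €10925.73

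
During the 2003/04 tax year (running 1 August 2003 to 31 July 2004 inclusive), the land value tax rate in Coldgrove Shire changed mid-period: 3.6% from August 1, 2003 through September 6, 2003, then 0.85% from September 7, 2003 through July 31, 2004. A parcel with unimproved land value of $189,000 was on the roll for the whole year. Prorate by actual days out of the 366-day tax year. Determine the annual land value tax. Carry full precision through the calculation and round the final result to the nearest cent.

$2,131.93

August 1 – September 6, 2003: 37 days at 3.6% → $189,000 × 3.6% × 37/366 = $687.8361
September 7, 2003 – July 31, 2004: 329 days at 0.85% → $189,000 × 0.85% × 329/366 = $1,444.0943
Total = $2,131.9303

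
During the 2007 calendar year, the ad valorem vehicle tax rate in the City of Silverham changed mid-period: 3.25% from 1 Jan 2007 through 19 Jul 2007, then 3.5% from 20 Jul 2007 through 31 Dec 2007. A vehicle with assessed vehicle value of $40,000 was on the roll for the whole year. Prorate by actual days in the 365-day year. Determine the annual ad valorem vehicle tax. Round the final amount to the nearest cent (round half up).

1 Jan – 19 Jul 2007: 200 days at 3.25% → $40,000 × 3.25% × 200/365 = $712.3288
20 Jul – 31 Dec 2007: 165 days at 3.5% → $40,000 × 3.5% × 165/365 = $632.8767
Total = $1,345.2055

$1,345.21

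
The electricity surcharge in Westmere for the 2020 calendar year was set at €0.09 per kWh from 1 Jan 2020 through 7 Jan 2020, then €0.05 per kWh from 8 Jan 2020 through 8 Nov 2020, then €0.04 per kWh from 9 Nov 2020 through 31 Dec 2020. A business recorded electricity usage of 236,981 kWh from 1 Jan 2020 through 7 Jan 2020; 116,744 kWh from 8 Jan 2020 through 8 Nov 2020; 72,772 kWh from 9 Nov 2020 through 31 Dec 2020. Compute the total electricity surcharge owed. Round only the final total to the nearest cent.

€30076.37

1 Jan – 7 Jan 2020: 236,981 kWh at €0.09/kWh → €21328.29
8 Jan – 8 Nov 2020: 116,744 kWh at €0.05/kWh → €5837.20
9 Nov – 31 Dec 2020: 72,772 kWh at €0.04/kWh → €2910.88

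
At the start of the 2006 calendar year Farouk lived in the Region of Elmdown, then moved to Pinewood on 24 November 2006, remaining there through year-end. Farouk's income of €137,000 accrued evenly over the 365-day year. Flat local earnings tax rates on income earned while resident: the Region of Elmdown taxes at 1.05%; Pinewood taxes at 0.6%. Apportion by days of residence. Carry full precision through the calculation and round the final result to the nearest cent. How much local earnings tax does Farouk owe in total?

The Region of Elmdown, 1 January – 23 November 2006: 327 days → €137,000 × 1.05% × 327/365 = €1,288.7384
Pinewood, 24 November – 31 December 2006: 38 days → €137,000 × 0.6% × 38/365 = €85.5781
Total = €1,374.3164

€1,374.32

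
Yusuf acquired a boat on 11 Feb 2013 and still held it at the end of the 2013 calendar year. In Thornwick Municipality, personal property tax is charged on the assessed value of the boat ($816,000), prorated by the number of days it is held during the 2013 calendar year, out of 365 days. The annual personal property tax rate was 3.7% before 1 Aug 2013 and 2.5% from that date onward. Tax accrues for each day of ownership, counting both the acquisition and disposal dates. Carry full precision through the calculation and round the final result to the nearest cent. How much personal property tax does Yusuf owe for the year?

11 Feb – 31 Jul 2013: 171 days at 3.7% → $816,000 × 3.7% × 171/365 = $14,144.7452
1 Aug – 31 Dec 2013: 153 days at 2.5% → $816,000 × 2.5% × 153/365 = $8,551.2329
Total = $22,695.9781

$22,695.98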